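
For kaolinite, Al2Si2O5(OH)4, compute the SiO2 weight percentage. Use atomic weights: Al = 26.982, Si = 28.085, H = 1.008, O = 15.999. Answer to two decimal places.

46.55 wt%

Molar mass of Al2Si2O5(OH)4 = 2*26.982 + 2*28.085 + 9*15.999 + 4*1.008 = 258.157 g/mol.
Each formula unit contains 2 Si, equivalent to 2/1 = 2.0000 mol SiO2.
M(SiO2) = 1×28.085 + 2×15.999 = 60.083 g/mol.
Mass of SiO2 per formula unit = 2.0000 × 60.083 = 120.166 g.
SiO2 wt% = 120.166 / 258.157 × 100 = 46.55%.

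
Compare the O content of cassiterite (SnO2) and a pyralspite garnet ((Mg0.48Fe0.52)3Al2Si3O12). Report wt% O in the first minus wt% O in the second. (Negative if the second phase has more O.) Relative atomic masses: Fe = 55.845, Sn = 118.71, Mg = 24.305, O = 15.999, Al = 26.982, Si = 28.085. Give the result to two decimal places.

O in SnO2: molar mass 150.708 g/mol; 2×15.999 = 31.998 g → 21.23 wt%.
O in (Mg0.48Fe0.52)3Al2Si3O12: molar mass 452.324 g/mol; 12×15.999 = 191.988 g → 42.44 wt%.
Difference = 21.23 − 42.44 = -21.21 percentage points.

-21.21 percentage points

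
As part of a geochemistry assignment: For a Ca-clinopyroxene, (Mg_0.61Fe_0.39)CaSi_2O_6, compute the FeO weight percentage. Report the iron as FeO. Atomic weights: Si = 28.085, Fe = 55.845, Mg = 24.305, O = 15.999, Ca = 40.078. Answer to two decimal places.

12.24 wt%

Formula mass = 228.848 g/mol.
0.39 Fe → 0.3900 mol FeO per formula unit; M(FeO) = 71.844, so FeO mass = 28.019 g.
28.019/228.848 × 100 = 12.24 wt%.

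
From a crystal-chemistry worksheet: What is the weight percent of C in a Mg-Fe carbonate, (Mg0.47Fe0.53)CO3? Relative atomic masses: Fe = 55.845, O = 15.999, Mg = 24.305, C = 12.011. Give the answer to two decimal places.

11.89 wt%

M((Mg0.47Fe0.53)CO3) = 101.029 g/mol.
C contributes 1 × 12.011 = 12.011 g per mole.
12.011/101.029 = 0.1189 → 11.89%.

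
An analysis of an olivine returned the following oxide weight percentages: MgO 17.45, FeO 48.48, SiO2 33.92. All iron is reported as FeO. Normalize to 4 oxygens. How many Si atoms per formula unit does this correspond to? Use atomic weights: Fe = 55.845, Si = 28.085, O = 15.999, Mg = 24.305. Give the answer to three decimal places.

1.010 Si apfu

MgO: 17.45/40.304 = 0.43296 mol → 0.43296 mol Mg, 0.43296 mol O.
FeO: 48.48/71.844 = 0.67480 mol → 0.67480 mol Fe, 0.67480 mol O.
SiO2: 33.92/60.083 = 0.56455 mol → 0.56455 mol Si, 1.12910 mol O.
Total oxygen = 2.23686 mol. Normalization factor = 4/2.23686 = 1.78822.
Si per 4 O = 0.56455 × 1.78822 = 1.010.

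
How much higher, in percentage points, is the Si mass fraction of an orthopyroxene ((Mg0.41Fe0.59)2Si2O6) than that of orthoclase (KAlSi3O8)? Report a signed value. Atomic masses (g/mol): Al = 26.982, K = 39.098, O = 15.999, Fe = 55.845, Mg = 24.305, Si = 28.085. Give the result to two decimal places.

First mineral: 56.170 g Si in 237.991 g formula = 23.60 wt% Si.
Second mineral: 84.255 g Si in 278.327 g formula = 30.27 wt% Si.
23.60% − 30.27% gives a difference of -6.67 percentage points.

-6.67 percentage points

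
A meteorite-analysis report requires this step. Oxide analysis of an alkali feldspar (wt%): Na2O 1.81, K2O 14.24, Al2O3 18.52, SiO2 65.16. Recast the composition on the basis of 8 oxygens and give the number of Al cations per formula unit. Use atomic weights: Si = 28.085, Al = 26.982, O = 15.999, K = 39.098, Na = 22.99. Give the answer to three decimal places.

1.004 Al apfu

1.81 wt% Na2O ÷ 61.979 g/mol = 0.02920 mol, giving 0.05840 Na and 0.02920 O.
14.24 wt% K2O ÷ 94.195 g/mol = 0.15118 mol, giving 0.30236 K and 0.15118 O.
18.52 wt% Al2O3 ÷ 101.961 g/mol = 0.18164 mol, giving 0.36328 Al and 0.54492 O.
65.16 wt% SiO2 ÷ 60.083 g/mol = 1.08450 mol, giving 1.08450 Si and 2.16900 O.
Oxygen sums to 2.89430; scaling by 8/2.89430 = 2.76405 puts the formula on 8 O.
Al: 0.36328 × 2.76405 = 1.004 atoms per formula unit.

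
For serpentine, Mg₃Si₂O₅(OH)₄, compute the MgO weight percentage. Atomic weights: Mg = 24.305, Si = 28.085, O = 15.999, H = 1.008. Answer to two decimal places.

Molar mass of Mg₃Si₂O₅(OH)₄ = 3*24.305 + 2*28.085 + 9*15.999 + 4*1.008 = 277.108 g/mol.
Each formula unit contains 3 Mg, equivalent to 3/1 = 3.0000 mol MgO.
M(MgO) = 1×24.305 + 1×15.999 = 40.304 g/mol.
Mass of MgO per formula unit = 3.0000 × 40.304 = 120.912 g.
MgO wt% = 120.912 / 277.108 × 100 = 43.63%.

43.63 wt%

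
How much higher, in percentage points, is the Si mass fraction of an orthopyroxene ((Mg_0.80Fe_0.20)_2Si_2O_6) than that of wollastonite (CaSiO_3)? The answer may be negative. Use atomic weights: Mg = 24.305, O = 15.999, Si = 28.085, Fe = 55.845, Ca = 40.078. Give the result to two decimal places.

First mineral: 56.170 g Si in 213.390 g formula = 26.32 wt% Si.
Second mineral: 28.085 g Si in 116.160 g formula = 24.18 wt% Si.
26.32% − 24.18% gives a difference of 2.14 percentage points.

2.14 percentage points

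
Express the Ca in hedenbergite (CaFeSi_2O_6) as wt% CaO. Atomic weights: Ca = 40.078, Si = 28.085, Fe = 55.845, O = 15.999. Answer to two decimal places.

Formula mass = 248.087 g/mol.
1 Ca → 1.0000 mol CaO per formula unit; M(CaO) = 56.077, so CaO mass = 56.077 g.
56.077/248.087 × 100 = 22.60 wt%.

22.60 wt%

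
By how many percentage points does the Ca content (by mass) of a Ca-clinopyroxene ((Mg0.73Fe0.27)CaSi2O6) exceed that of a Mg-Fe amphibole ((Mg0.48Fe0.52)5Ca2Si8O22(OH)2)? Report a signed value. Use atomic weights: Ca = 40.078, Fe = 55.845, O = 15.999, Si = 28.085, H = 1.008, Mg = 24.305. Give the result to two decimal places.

8.85 percentage points

Ca in (Mg0.73Fe0.27)CaSi2O6: molar mass 225.063 g/mol; 1×40.078 = 40.078 g → 17.81 wt%.
Ca in (Mg0.48Fe0.52)5Ca2Si8O22(OH)2: molar mass 894.357 g/mol; 2×40.078 = 80.156 g → 8.96 wt%.
Difference = 17.81 − 8.96 = 8.85 percentage points.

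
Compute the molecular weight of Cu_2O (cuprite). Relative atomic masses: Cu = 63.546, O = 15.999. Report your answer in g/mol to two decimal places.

143.09 g/mol

Cu: 2 × 63.546 = 127.0920
O: 1 × 15.999 = 15.9990
Summing the contributions gives the formula mass.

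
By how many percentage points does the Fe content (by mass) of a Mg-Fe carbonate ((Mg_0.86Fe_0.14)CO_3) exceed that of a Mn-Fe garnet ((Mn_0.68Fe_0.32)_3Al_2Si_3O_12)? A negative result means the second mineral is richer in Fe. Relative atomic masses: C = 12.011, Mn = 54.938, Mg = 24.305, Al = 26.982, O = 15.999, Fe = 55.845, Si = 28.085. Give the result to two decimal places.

Fe in (Mg_0.86Fe_0.14)CO_3: molar mass 88.729 g/mol; 0.14×55.845 = 7.818 g → 8.81 wt%.
Fe in (Mn_0.68Fe_0.32)_3Al_2Si_3O_12: molar mass 495.892 g/mol; 0.96×55.845 = 53.611 g → 10.81 wt%.
Difference = 8.81 − 10.81 = -2.00 percentage points.

-2.00 percentage points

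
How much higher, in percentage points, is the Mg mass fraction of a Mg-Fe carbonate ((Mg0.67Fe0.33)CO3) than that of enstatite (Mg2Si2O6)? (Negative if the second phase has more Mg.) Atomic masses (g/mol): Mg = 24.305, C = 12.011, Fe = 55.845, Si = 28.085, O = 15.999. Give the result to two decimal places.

-7.02 percentage points

First mineral: 16.284 g Mg in 94.721 g formula = 17.19 wt% Mg.
Second mineral: 48.610 g Mg in 200.774 g formula = 24.21 wt% Mg.
17.19% − 24.21% gives a difference of -7.02 percentage points.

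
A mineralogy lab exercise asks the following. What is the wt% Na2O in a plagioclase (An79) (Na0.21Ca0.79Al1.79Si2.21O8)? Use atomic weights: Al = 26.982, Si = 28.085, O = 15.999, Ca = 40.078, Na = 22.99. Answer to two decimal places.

2.37 wt%

M(Na0.21Ca0.79Al1.79Si2.21O8) = 274.847 g/mol; M(Na2O) = 61.979 g/mol.
Moles Na2O per formula unit = 0.21 Na ÷ 2 = 0.1050.
Na2O fraction = (0.1050 × 61.979) / 274.847 = 6.508/274.847 = 0.0237.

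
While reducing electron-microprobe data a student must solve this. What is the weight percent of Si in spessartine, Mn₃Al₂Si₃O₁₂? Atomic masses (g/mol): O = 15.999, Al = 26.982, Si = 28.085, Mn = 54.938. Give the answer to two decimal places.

17.02 mass %

Molar mass of Mn₃Al₂Si₃O₁₂: 3·54.938 + 2·26.982 + 3·28.085 + 12·15.999 = 495.021 g/mol.
Mass of Si per formula unit: 3 × 28.085 = 84.255 g.
Weight fraction Si = 84.255 / 495.021 = 0.1702.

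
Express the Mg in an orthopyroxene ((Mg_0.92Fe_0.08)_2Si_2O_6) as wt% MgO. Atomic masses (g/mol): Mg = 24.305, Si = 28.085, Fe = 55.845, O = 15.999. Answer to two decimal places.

36.03 wt%

Molar mass of (Mg_0.92Fe_0.08)_2Si_2O_6 = 1.84*24.305 + 0.16*55.845 + 2*28.085 + 6*15.999 = 205.820 g/mol.
Each formula unit contains 1.84 Mg, equivalent to 1.84/1 = 1.8400 mol MgO.
M(MgO) = 1×24.305 + 1×15.999 = 40.304 g/mol.
Mass of MgO per formula unit = 1.8400 × 40.304 = 74.159 g.
MgO wt% = 74.159 / 205.820 × 100 = 36.03%.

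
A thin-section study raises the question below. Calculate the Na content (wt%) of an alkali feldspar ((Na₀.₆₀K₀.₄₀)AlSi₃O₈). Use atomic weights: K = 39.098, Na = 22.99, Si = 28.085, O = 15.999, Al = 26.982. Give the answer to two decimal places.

5.13 wt%

M((Na₀.₆₀K₀.₄₀)AlSi₃O₈) = 268.662 g/mol.
Na contributes 0.60 × 22.99 = 13.794 g per mole.
13.794/268.662 = 0.0513 → 5.13%.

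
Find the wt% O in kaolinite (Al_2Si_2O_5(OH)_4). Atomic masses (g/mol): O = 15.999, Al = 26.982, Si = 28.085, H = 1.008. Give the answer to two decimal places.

55.78 weight percent

Molar mass of Al_2Si_2O_5(OH)_4: 2×26.982 + 2×28.085 + 9×15.999 + 4×1.008 = 258.157 g/mol.
Mass of O per formula unit: 9 × 15.999 = 143.991 g.
Weight fraction O = 143.991 / 258.157 = 0.5578.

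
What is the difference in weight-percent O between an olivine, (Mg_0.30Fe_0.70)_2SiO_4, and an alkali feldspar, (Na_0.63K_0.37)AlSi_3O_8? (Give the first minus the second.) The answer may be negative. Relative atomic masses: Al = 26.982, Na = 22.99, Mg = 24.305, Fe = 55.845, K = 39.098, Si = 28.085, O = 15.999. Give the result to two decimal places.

O in (Mg_0.30Fe_0.70)_2SiO_4: molar mass 184.847 g/mol; 4×15.999 = 63.996 g → 34.62 wt%.
O in (Na_0.63K_0.37)AlSi_3O_8: molar mass 268.179 g/mol; 8×15.999 = 127.992 g → 47.73 wt%.
Difference = 34.62 − 47.73 = -13.11 percentage points.

-13.11 percentage points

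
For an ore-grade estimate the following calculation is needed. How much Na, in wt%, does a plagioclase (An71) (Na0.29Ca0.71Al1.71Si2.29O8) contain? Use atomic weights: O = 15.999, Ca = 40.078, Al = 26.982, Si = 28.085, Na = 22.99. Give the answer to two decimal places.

M(Na0.29Ca0.71Al1.71Si2.29O8) = 273.568 g/mol.
Na contributes 0.29 × 22.99 = 6.667 g per mole.
6.667/273.568 = 0.0244 → 2.44%.

2.44 wt%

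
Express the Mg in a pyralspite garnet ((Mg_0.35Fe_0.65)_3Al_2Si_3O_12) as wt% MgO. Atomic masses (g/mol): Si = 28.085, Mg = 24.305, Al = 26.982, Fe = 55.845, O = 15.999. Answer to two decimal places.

Formula mass = 464.625 g/mol.
1.05 Mg → 1.0500 mol MgO per formula unit; M(MgO) = 40.304, so MgO mass = 42.319 g.
42.319/464.625 × 100 = 9.11 wt%.

9.11 wt%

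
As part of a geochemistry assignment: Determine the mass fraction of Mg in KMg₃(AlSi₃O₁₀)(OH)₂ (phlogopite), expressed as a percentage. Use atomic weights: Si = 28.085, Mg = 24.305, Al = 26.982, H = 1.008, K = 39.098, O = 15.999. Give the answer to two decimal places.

17.47 weight percent

M(KMg₃(AlSi₃O₁₀)(OH)₂) = 417.254 g/mol.
Mg contributes 3 × 24.305 = 72.915 g per mole.
72.915/417.254 = 0.1747 → 17.47%.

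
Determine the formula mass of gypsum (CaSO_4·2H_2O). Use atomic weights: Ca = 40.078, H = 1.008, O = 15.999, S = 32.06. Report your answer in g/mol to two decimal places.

M = 1·40.078 + 1·32.06 + 6·15.999 + 4·1.008

172.16 g/mol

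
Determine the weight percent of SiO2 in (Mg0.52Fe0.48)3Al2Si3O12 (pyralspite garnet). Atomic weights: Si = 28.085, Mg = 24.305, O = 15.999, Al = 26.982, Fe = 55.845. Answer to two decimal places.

40.19 wt%

Molar mass of (Mg0.52Fe0.48)3Al2Si3O12 = 1.56·24.305 + 1.44·55.845 + 2·26.982 + 3·28.085 + 12·15.999 = 448.540 g/mol.
Each formula unit contains 3 Si, equivalent to 3/1 = 3.0000 mol SiO2.
M(SiO2) = 1×28.085 + 2×15.999 = 60.083 g/mol.
Mass of SiO2 per formula unit = 3.0000 × 60.083 = 180.249 g.
SiO2 wt% = 180.249 / 448.540 × 100 = 40.19%.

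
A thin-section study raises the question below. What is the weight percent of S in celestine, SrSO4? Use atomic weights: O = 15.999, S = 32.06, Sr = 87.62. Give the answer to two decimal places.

Molar mass of SrSO4: 1×87.62 + 1×32.06 + 4×15.999 = 183.676 g/mol.
Mass of S per formula unit: 1 × 32.06 = 32.060 g.
Weight fraction S = 32.060 / 183.676 = 0.1745.

17.45 wt%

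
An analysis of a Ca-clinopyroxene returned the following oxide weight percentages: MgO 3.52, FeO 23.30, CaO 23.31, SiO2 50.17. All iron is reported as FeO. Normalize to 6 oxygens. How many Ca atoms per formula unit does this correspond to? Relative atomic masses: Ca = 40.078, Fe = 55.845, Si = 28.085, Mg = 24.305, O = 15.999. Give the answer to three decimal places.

0.999 Ca apfu

3.52 wt% MgO ÷ 40.304 g/mol = 0.08734 mol, giving 0.08734 Mg and 0.08734 O.
23.30 wt% FeO ÷ 71.844 g/mol = 0.32431 mol, giving 0.32431 Fe and 0.32431 O.
23.31 wt% CaO ÷ 56.077 g/mol = 0.41568 mol, giving 0.41568 Ca and 0.41568 O.
50.17 wt% SiO2 ÷ 60.083 g/mol = 0.83501 mol, giving 0.83501 Si and 1.67002 O.
Oxygen sums to 2.49735; scaling by 6/2.49735 = 2.40255 puts the formula on 6 O.
Ca: 0.41568 × 2.40255 = 0.999 atoms per formula unit.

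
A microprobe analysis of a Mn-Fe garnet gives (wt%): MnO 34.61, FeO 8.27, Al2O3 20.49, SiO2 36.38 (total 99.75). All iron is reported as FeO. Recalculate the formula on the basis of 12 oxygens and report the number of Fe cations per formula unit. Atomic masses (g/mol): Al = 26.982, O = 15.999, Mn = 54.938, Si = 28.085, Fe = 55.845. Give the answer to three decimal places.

0.572 Fe apfu

MnO: 34.61/70.937 = 0.48790 mol → 0.48790 mol Mn, 0.48790 mol O.
FeO: 8.27/71.844 = 0.11511 mol → 0.11511 mol Fe, 0.11511 mol O.
Al2O3: 20.49/101.961 = 0.20096 mol → 0.40192 mol Al, 0.60288 mol O.
SiO2: 36.38/60.083 = 0.60550 mol → 0.60550 mol Si, 1.21100 mol O.
Total oxygen = 2.41689 mol. Normalization factor = 12/2.41689 = 4.96506.
Fe per 12 O = 0.11511 × 4.96506 = 0.572.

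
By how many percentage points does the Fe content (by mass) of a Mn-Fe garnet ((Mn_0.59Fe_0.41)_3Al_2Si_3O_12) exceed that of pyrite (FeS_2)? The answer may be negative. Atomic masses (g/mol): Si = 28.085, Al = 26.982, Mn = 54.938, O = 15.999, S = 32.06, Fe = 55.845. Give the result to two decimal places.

-32.71 percentage points

Fe in (Mn_0.59Fe_0.41)_3Al_2Si_3O_12: molar mass 496.137 g/mol; 1.23×55.845 = 68.689 g → 13.84 wt%.
Fe in FeS_2: molar mass 119.965 g/mol; 1×55.845 = 55.845 g → 46.55 wt%.
Difference = 13.84 − 46.55 = -32.71 percentage points.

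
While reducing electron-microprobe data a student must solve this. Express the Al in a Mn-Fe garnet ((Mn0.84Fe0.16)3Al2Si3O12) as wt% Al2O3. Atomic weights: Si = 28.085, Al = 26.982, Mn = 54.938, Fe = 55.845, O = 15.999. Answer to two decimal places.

20.58 wt%

Formula mass = 495.456 g/mol.
2 Al → 1.0000 mol Al2O3 per formula unit; M(Al2O3) = 101.961, so Al2O3 mass = 101.961 g.
101.961/495.456 × 100 = 20.58 wt%.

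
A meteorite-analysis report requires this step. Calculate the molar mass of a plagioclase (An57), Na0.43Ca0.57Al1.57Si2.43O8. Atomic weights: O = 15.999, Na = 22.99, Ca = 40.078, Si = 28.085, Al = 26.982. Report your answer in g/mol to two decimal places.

271.33 g/mol

M = 0.43(22.99) + 0.57(40.078) + 1.57(26.982) + 2.43(28.085) + 8(15.999)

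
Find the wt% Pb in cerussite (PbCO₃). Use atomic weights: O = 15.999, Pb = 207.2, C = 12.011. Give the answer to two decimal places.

Formula mass = 1·207.2 + 1·12.011 + 3·15.999 = 267.208 g/mol, of which 207.200 g is Pb.
So Pb makes up 207.200/267.208 = 0.7754 of the mass, i.e. 77.54%.

77.54 weight percent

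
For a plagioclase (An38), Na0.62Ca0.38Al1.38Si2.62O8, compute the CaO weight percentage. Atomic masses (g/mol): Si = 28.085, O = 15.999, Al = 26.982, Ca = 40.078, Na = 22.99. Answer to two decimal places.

7.94 wt%

Formula mass = 268.293 g/mol.
0.38 Ca → 0.3800 mol CaO per formula unit; M(CaO) = 56.077, so CaO mass = 21.309 g.
21.309/268.293 × 100 = 7.94 wt%.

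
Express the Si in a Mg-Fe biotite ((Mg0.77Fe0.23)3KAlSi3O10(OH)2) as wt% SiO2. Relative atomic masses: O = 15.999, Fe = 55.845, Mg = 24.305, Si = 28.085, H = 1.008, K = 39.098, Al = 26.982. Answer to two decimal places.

Molar mass of (Mg0.77Fe0.23)3KAlSi3O10(OH)2 = 2.31×24.305 + 0.69×55.845 + 1×39.098 + 1×26.982 + 3×28.085 + 12×15.999 + 2×1.008 = 439.017 g/mol.
Each formula unit contains 3 Si, equivalent to 3/1 = 3.0000 mol SiO2.
M(SiO2) = 1×28.085 + 2×15.999 = 60.083 g/mol.
Mass of SiO2 per formula unit = 3.0000 × 60.083 = 180.249 g.
SiO2 wt% = 180.249 / 439.017 × 100 = 41.06%.

41.06 wt%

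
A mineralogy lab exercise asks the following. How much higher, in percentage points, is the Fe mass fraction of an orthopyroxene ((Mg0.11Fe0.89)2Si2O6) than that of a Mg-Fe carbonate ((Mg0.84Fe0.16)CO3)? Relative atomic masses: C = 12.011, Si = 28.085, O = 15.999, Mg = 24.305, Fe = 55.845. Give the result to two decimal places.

M((Mg0.11Fe0.89)2Si2O6) = 256.915 g/mol, so wt% Fe = 99.404/256.915 × 100 = 38.69%.
M((Mg0.84Fe0.16)CO3) = 89.359 g/mol, so wt% Fe = 8.935/89.359 × 100 = 10.00%.
38.69 − 10.00 = 28.69 pp.

28.69 percentage points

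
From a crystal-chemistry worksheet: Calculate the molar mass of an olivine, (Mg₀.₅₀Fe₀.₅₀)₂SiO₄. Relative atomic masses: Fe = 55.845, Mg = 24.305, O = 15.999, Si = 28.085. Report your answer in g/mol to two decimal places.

M = 1·24.305 + 1·55.845 + 1·28.085 + 4·15.999

172.23 g/mol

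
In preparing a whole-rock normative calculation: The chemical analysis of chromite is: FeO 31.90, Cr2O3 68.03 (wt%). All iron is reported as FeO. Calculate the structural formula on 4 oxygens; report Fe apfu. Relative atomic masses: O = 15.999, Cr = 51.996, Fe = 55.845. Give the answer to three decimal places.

FeO (M=71.844): mol = 0.44402; Fe = 0.44402, O = 0.44402.
Cr2O3 (M=151.989): mol = 0.44760; Cr = 0.89520, O = 1.34280.
ΣO = 1.78682; factor = 4/ΣO = 2.23861.
Fe apfu = 0.44402 × 2.23861 = 0.994.

0.994 Fe apfu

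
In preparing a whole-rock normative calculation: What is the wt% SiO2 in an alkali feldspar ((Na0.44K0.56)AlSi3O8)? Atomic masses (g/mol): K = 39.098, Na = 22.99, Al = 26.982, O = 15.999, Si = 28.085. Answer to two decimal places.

66.45 wt%

Formula mass = 271.239 g/mol.
3 Si → 3.0000 mol SiO2 per formula unit; M(SiO2) = 60.083, so SiO2 mass = 180.249 g.
180.249/271.239 × 100 = 66.45 wt%.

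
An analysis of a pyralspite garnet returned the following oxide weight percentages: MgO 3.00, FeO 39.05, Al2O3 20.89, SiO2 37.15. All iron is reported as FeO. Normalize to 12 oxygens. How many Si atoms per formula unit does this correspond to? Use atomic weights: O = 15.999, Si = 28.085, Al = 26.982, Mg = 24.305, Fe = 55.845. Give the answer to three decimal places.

3.00 wt% MgO ÷ 40.304 g/mol = 0.07443 mol, giving 0.07443 Mg and 0.07443 O.
39.05 wt% FeO ÷ 71.844 g/mol = 0.54354 mol, giving 0.54354 Fe and 0.54354 O.
20.89 wt% Al2O3 ÷ 101.961 g/mol = 0.20488 mol, giving 0.40976 Al and 0.61464 O.
37.15 wt% SiO2 ÷ 60.083 g/mol = 0.61831 mol, giving 0.61831 Si and 1.23662 O.
Oxygen sums to 2.46923; scaling by 12/2.46923 = 4.85981 puts the formula on 12 O.
Si: 0.61831 × 4.85981 = 3.005 atoms per formula unit.

3.005 Si apfu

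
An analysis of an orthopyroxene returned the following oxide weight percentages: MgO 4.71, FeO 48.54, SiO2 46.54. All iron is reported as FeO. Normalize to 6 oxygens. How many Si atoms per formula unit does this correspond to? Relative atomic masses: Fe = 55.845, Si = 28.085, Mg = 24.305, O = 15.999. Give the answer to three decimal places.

1.985 Si apfu

MgO: 4.71/40.304 = 0.11686 mol → 0.11686 mol Mg, 0.11686 mol O.
FeO: 48.54/71.844 = 0.67563 mol → 0.67563 mol Fe, 0.67563 mol O.
SiO2: 46.54/60.083 = 0.77460 mol → 0.77460 mol Si, 1.54920 mol O.
Total oxygen = 2.34169 mol. Normalization factor = 6/2.34169 = 2.56225.
Si per 6 O = 0.77460 × 2.56225 = 1.985.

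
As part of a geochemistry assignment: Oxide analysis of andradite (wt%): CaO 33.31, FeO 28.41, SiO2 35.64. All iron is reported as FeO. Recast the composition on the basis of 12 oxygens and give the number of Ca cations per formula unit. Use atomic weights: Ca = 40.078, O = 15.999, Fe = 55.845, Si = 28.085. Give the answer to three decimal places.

3.276 Ca apfu

CaO: 33.31/56.077 = 0.59400 mol → 0.59400 mol Ca, 0.59400 mol O.
FeO: 28.41/71.844 = 0.39544 mol → 0.39544 mol Fe, 0.39544 mol O.
SiO2: 35.64/60.083 = 0.59318 mol → 0.59318 mol Si, 1.18636 mol O.
Total oxygen = 2.17580 mol. Normalization factor = 12/2.17580 = 5.51521.
Ca per 12 O = 0.59400 × 5.51521 = 3.276.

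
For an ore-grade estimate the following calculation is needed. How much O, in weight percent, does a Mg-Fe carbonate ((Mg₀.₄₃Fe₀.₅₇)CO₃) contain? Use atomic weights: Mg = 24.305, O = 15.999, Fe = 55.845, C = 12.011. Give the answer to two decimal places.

M((Mg₀.₄₃Fe₀.₅₇)CO₃) = 102.291 g/mol.
O contributes 3 × 15.999 = 47.997 g per mole.
47.997/102.291 = 0.4692 → 46.92%.

46.92 weight percent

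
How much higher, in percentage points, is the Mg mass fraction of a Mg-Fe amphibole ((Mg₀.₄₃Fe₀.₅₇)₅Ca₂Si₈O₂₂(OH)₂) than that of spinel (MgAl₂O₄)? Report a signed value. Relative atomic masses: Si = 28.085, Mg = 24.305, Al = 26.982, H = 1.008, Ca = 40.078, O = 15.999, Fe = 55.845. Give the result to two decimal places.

-11.29 percentage points

First mineral: 52.256 g Mg in 902.242 g formula = 5.79 wt% Mg.
Second mineral: 24.305 g Mg in 142.265 g formula = 17.08 wt% Mg.
5.79% − 17.08% gives a difference of -11.29 percentage points.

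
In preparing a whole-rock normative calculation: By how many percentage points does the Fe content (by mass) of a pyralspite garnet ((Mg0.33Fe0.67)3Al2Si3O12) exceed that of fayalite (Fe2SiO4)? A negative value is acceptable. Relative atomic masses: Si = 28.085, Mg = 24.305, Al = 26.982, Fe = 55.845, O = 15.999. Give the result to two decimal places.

-30.75 percentage points

First mineral: 112.248 g Fe in 466.517 g formula = 24.06 wt% Fe.
Second mineral: 111.690 g Fe in 203.771 g formula = 54.81 wt% Fe.
24.06% − 54.81% gives a difference of -30.75 percentage points.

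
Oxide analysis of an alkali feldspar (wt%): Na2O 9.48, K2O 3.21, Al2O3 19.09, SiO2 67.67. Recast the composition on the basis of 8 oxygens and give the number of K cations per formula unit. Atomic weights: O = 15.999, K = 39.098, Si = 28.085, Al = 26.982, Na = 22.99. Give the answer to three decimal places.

0.182 K apfu

Na2O: 9.48/61.979 = 0.15296 mol → 0.30592 mol Na, 0.15296 mol O.
K2O: 3.21/94.195 = 0.03408 mol → 0.06816 mol K, 0.03408 mol O.
Al2O3: 19.09/101.961 = 0.18723 mol → 0.37446 mol Al, 0.56169 mol O.
SiO2: 67.67/60.083 = 1.12628 mol → 1.12628 mol Si, 2.25256 mol O.
Total oxygen = 3.00129 mol. Normalization factor = 8/3.00129 = 2.66552.
K per 8 O = 0.06816 × 2.66552 = 0.182.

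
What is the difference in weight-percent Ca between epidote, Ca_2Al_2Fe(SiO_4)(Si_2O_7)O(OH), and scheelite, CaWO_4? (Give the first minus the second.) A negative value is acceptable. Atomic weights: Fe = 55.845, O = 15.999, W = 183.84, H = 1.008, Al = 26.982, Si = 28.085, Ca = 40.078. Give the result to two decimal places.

M(Ca_2Al_2Fe(SiO_4)(Si_2O_7)O(OH)) = 483.215 g/mol, so wt% Ca = 80.156/483.215 × 100 = 16.59%.
M(CaWO_4) = 287.914 g/mol, so wt% Ca = 40.078/287.914 × 100 = 13.92%.
16.59 − 13.92 = 2.67 pp.

2.67 percentage points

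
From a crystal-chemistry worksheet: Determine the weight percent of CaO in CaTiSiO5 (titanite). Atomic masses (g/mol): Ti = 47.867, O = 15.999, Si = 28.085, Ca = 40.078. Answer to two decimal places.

Molar mass of CaTiSiO5 = 1·40.078 + 1·47.867 + 1·28.085 + 5·15.999 = 196.025 g/mol.
Each formula unit contains 1 Ca, equivalent to 1/1 = 1.0000 mol CaO.
M(CaO) = 1×40.078 + 1×15.999 = 56.077 g/mol.
Mass of CaO per formula unit = 1.0000 × 56.077 = 56.077 g.
CaO wt% = 56.077 / 196.025 × 100 = 28.61%.

28.61 wt%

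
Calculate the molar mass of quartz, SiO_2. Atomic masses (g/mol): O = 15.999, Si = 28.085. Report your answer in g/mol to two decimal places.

Si: 1 × 28.085 = 28.0850
O: 2 × 15.999 = 31.9980
Summing the contributions gives the formula mass.

60.08 g/mol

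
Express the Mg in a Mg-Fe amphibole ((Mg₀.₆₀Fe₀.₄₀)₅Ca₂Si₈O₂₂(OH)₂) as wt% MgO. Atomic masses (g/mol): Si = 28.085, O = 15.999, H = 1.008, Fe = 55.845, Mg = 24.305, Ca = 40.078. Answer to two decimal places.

M((Mg₀.₆₀Fe₀.₄₀)₅Ca₂Si₈O₂₂(OH)₂) = 875.433 g/mol; M(MgO) = 40.304 g/mol.
Moles MgO per formula unit = 3 Mg ÷ 1 = 3.0000.
MgO fraction = (3.0000 × 40.304) / 875.433 = 120.912/875.433 = 0.1381.

13.81 wt%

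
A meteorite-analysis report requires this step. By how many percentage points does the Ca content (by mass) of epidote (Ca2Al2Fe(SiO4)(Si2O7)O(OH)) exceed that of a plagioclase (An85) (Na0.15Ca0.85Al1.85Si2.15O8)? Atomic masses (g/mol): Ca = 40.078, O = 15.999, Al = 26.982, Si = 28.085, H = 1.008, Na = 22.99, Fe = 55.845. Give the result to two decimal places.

Ca in Ca2Al2Fe(SiO4)(Si2O7)O(OH): molar mass 483.215 g/mol; 2×40.078 = 80.156 g → 16.59 wt%.
Ca in Na0.15Ca0.85Al1.85Si2.15O8: molar mass 275.806 g/mol; 0.85×40.078 = 34.066 g → 12.35 wt%.
Difference = 16.59 − 12.35 = 4.24 percentage points.

4.24 percentage points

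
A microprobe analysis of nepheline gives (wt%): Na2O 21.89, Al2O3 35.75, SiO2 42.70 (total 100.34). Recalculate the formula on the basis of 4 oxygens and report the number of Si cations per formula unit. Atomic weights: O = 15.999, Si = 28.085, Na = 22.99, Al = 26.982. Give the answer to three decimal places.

1.006 Si apfu

Na2O (M=61.979): mol = 0.35318; Na = 0.70636, O = 0.35318.
Al2O3 (M=101.961): mol = 0.35062; Al = 0.70124, O = 1.05186.
SiO2 (M=60.083): mol = 0.71068; Si = 0.71068, O = 1.42136.
ΣO = 2.82640; factor = 4/ΣO = 1.41523.
Si apfu = 0.71068 × 1.41523 = 1.006.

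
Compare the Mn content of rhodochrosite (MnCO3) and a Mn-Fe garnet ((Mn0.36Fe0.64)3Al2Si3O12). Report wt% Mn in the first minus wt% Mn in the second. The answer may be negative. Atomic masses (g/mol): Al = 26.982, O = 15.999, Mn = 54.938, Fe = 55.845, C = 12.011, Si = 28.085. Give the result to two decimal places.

35.85 percentage points

First mineral: 54.938 g Mn in 114.946 g formula = 47.79 wt% Mn.
Second mineral: 59.333 g Mn in 496.762 g formula = 11.94 wt% Mn.
47.79% − 11.94% gives a difference of 35.85 percentage points.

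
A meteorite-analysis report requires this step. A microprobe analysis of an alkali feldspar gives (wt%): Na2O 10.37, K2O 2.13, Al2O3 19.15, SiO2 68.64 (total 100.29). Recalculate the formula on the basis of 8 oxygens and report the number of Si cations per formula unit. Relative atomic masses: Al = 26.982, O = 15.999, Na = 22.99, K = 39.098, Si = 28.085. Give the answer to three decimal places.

3.008 Si apfu

Na2O: 10.37/61.979 = 0.16731 mol → 0.33462 mol Na, 0.16731 mol O.
K2O: 2.13/94.195 = 0.02261 mol → 0.04522 mol K, 0.02261 mol O.
Al2O3: 19.15/101.961 = 0.18782 mol → 0.37564 mol Al, 0.56346 mol O.
SiO2: 68.64/60.083 = 1.14242 mol → 1.14242 mol Si, 2.28484 mol O.
Total oxygen = 3.03822 mol. Normalization factor = 8/3.03822 = 2.63312.
Si per 8 O = 1.14242 × 2.63312 = 3.008.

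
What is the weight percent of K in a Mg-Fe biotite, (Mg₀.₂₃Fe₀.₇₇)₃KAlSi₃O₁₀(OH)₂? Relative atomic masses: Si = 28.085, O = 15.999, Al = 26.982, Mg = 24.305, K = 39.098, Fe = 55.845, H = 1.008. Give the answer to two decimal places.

M((Mg₀.₂₃Fe₀.₇₇)₃KAlSi₃O₁₀(OH)₂) = 490.111 g/mol.
K contributes 1 × 39.098 = 39.098 g per mole.
39.098/490.111 = 0.0798 → 7.98%.

7.98 mass %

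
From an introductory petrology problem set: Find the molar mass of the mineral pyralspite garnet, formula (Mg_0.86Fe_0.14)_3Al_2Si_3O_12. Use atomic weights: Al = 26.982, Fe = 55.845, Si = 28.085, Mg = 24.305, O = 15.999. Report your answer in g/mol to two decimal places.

M = 2.58×24.305 + 0.42×55.845 + 2×26.982 + 3×28.085 + 12×15.999

416.37 g/mol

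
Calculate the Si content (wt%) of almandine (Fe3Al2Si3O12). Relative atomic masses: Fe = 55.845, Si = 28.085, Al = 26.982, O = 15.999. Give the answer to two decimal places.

16.93 wt%

Molar mass of Fe3Al2Si3O12: 3*55.845 + 2*26.982 + 3*28.085 + 12*15.999 = 497.742 g/mol.
Mass of Si per formula unit: 3 × 28.085 = 84.255 g.
Weight fraction Si = 84.255 / 497.742 = 0.1693.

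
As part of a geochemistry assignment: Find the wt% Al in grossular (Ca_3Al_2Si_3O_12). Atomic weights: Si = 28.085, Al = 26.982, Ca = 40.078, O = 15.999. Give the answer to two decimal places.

11.98 weight percent

M(Ca_3Al_2Si_3O_12) = 450.441 g/mol.
Al contributes 2 × 26.982 = 53.964 g per mole.
53.964/450.441 = 0.1198 → 11.98%.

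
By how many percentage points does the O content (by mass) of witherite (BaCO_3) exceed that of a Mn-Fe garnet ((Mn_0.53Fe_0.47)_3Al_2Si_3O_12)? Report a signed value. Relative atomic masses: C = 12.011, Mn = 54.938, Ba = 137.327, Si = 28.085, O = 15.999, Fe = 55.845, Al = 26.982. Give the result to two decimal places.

-14.36 percentage points

O in BaCO_3: molar mass 197.335 g/mol; 3×15.999 = 47.997 g → 24.32 wt%.
O in (Mn_0.53Fe_0.47)_3Al_2Si_3O_12: molar mass 496.300 g/mol; 12×15.999 = 191.988 g → 38.68 wt%.
Difference = 24.32 − 38.68 = -14.36 percentage points.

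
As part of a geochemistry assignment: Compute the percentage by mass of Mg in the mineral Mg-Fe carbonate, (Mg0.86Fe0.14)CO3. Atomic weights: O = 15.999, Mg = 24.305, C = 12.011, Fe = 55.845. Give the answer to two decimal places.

Molar mass of (Mg0.86Fe0.14)CO3: 0.86*24.305 + 0.14*55.845 + 1*12.011 + 3*15.999 = 88.729 g/mol.
Mass of Mg per formula unit: 0.86 × 24.305 = 20.902 g.
Weight fraction Mg = 20.902 / 88.729 = 0.2356.

23.56 wt%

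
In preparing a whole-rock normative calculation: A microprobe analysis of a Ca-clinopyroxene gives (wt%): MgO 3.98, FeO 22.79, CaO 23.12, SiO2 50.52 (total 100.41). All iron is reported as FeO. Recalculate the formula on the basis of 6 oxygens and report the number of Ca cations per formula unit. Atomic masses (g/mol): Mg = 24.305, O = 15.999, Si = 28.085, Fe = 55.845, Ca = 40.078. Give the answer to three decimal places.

0.986 Ca apfu

MgO: 3.98/40.304 = 0.09875 mol → 0.09875 mol Mg, 0.09875 mol O.
FeO: 22.79/71.844 = 0.31722 mol → 0.31722 mol Fe, 0.31722 mol O.
CaO: 23.12/56.077 = 0.41229 mol → 0.41229 mol Ca, 0.41229 mol O.
SiO2: 50.52/60.083 = 0.84084 mol → 0.84084 mol Si, 1.68168 mol O.
Total oxygen = 2.50994 mol. Normalization factor = 6/2.50994 = 2.39050.
Ca per 6 O = 0.41229 × 2.39050 = 0.986.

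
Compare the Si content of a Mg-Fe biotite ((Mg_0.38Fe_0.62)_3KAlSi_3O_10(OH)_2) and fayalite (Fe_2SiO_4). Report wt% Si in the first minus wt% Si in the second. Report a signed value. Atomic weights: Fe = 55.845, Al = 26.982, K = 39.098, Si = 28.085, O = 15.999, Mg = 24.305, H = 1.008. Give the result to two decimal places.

First mineral: 84.255 g Si in 475.918 g formula = 17.70 wt% Si.
Second mineral: 28.085 g Si in 203.771 g formula = 13.78 wt% Si.
17.70% − 13.78% gives a difference of 3.92 percentage points.

3.92 percentage points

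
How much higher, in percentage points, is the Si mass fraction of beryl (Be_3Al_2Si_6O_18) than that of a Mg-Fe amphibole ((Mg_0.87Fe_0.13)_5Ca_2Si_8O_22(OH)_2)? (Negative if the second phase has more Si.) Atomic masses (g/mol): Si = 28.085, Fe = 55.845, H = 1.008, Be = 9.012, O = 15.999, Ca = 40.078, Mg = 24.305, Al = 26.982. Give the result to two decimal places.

Si in Be_3Al_2Si_6O_18: molar mass 537.492 g/mol; 6×28.085 = 168.510 g → 31.35 wt%.
Si in (Mg_0.87Fe_0.13)_5Ca_2Si_8O_22(OH)_2: molar mass 832.854 g/mol; 8×28.085 = 224.680 g → 26.98 wt%.
Difference = 31.35 − 26.98 = 4.37 percentage points.

4.37 percentage points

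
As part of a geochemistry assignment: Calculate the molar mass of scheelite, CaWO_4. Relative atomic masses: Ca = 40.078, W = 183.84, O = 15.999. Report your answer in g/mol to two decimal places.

M = 1*40.078 + 1*183.84 + 4*15.999

287.91 g/mol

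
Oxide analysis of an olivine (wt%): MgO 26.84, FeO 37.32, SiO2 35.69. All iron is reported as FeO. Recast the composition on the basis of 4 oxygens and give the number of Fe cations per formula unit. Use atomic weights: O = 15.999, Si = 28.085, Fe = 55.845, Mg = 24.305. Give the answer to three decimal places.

26.84 wt% MgO ÷ 40.304 g/mol = 0.66594 mol, giving 0.66594 Mg and 0.66594 O.
37.32 wt% FeO ÷ 71.844 g/mol = 0.51946 mol, giving 0.51946 Fe and 0.51946 O.
35.69 wt% SiO2 ÷ 60.083 g/mol = 0.59401 mol, giving 0.59401 Si and 1.18802 O.
Oxygen sums to 2.37342; scaling by 4/2.37342 = 1.68533 puts the formula on 4 O.
Fe: 0.51946 × 1.68533 = 0.875 atoms per formula unit.

0.875 Fe apfu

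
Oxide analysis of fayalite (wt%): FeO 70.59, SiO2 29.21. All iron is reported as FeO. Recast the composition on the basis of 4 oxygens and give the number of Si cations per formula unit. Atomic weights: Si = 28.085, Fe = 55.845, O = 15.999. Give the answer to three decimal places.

0.995 Si apfu

70.59 wt% FeO ÷ 71.844 g/mol = 0.98255 mol, giving 0.98255 Fe and 0.98255 O.
29.21 wt% SiO2 ÷ 60.083 g/mol = 0.48616 mol, giving 0.48616 Si and 0.97232 O.
Oxygen sums to 1.95487; scaling by 4/1.95487 = 2.04617 puts the formula on 4 O.
Si: 0.48616 × 2.04617 = 0.995 atoms per formula unit.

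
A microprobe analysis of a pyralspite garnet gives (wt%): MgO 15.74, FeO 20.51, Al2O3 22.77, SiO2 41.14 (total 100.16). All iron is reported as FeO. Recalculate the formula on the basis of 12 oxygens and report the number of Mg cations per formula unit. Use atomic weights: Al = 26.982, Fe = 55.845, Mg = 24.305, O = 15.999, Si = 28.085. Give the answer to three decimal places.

1.726 Mg apfu

MgO (M=40.304): mol = 0.39053; Mg = 0.39053, O = 0.39053.
FeO (M=71.844): mol = 0.28548; Fe = 0.28548, O = 0.28548.
Al2O3 (M=101.961): mol = 0.22332; Al = 0.44664, O = 0.66996.
SiO2 (M=60.083): mol = 0.68472; Si = 0.68472, O = 1.36944.
ΣO = 2.71541; factor = 12/ΣO = 4.41922.
Mg apfu = 0.39053 × 4.41922 = 1.726.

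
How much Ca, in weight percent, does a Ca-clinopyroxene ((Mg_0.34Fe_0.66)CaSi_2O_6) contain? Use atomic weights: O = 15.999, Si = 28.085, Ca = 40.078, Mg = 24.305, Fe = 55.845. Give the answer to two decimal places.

16.88 weight percent

Molar mass of (Mg_0.34Fe_0.66)CaSi_2O_6: 0.34×24.305 + 0.66×55.845 + 1×40.078 + 2×28.085 + 6×15.999 = 237.363 g/mol.
Mass of Ca per formula unit: 1 × 40.078 = 40.078 g.
Weight fraction Ca = 40.078 / 237.363 = 0.1688.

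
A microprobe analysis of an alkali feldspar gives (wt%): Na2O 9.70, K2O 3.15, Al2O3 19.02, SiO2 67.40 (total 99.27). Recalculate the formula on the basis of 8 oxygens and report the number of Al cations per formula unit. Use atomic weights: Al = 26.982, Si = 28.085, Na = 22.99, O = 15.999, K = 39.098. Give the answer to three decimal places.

9.70 wt% Na2O ÷ 61.979 g/mol = 0.15650 mol, giving 0.31300 Na and 0.15650 O.
3.15 wt% K2O ÷ 94.195 g/mol = 0.03344 mol, giving 0.06688 K and 0.03344 O.
19.02 wt% Al2O3 ÷ 101.961 g/mol = 0.18654 mol, giving 0.37308 Al and 0.55962 O.
67.40 wt% SiO2 ÷ 60.083 g/mol = 1.12178 mol, giving 1.12178 Si and 2.24356 O.
Oxygen sums to 2.99312; scaling by 8/2.99312 = 2.67280 puts the formula on 8 O.
Al: 0.37308 × 2.67280 = 0.997 atoms per formula unit.

0.997 Al apfu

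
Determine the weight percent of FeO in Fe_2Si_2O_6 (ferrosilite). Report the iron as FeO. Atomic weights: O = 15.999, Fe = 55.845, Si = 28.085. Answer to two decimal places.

M(Fe_2Si_2O_6) = 263.854 g/mol; M(FeO) = 71.844 g/mol.
Moles FeO per formula unit = 2 Fe ÷ 1 = 2.0000.
FeO fraction = (2.0000 × 71.844) / 263.854 = 143.688/263.854 = 0.5446.

54.46 wt%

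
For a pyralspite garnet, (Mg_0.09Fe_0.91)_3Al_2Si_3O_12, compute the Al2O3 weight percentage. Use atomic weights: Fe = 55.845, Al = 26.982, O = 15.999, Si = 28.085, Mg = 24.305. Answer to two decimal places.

Formula mass = 489.226 g/mol.
2 Al → 1.0000 mol Al2O3 per formula unit; M(Al2O3) = 101.961, so Al2O3 mass = 101.961 g.
101.961/489.226 × 100 = 20.84 wt%.

20.84 wt%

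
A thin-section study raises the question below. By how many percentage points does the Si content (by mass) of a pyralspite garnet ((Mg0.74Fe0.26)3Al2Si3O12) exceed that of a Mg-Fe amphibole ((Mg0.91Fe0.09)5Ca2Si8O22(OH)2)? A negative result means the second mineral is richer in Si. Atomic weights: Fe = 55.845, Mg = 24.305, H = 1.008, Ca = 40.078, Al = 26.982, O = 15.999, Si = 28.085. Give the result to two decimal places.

-7.48 percentage points

M((Mg0.74Fe0.26)3Al2Si3O12) = 427.723 g/mol, so wt% Si = 84.255/427.723 × 100 = 19.70%.
M((Mg0.91Fe0.09)5Ca2Si8O22(OH)2) = 826.546 g/mol, so wt% Si = 224.680/826.546 × 100 = 27.18%.
19.70 − 27.18 = -7.48 pp.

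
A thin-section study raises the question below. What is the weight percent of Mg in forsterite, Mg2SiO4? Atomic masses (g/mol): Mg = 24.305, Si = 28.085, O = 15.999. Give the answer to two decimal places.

34.55 wt%

Formula mass = 2*24.305 + 1*28.085 + 4*15.999 = 140.691 g/mol, of which 48.610 g is Mg.
So Mg makes up 48.610/140.691 = 0.3455 of the mass, i.e. 34.55%.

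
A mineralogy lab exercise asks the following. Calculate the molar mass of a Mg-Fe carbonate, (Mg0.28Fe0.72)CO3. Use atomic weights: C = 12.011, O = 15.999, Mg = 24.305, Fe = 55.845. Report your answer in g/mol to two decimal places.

M = 0.28×24.305 + 0.72×55.845 + 1×12.011 + 3×15.999

107.02 g/mol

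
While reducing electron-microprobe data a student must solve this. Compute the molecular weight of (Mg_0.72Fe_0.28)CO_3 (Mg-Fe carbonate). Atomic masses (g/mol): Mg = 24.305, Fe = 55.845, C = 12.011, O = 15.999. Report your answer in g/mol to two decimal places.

The formula mass is the sum 0.72*24.305 + 0.28*55.845 + 1*12.011 + 3*15.999.

93.14 g/mol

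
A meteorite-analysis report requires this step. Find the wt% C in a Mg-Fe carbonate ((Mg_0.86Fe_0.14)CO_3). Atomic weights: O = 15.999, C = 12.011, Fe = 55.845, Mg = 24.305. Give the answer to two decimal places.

M((Mg_0.86Fe_0.14)CO_3) = 88.729 g/mol.
C contributes 1 × 12.011 = 12.011 g per mole.
12.011/88.729 = 0.1354 → 13.54%.

13.54 wt%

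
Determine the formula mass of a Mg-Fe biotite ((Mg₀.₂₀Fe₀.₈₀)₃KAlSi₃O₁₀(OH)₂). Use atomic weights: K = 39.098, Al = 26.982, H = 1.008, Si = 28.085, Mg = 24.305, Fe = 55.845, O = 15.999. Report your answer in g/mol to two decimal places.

M = 0.60×24.305 + 2.40×55.845 + 1×39.098 + 1×26.982 + 3×28.085 + 12×15.999 + 2×1.008

492.95 g/mol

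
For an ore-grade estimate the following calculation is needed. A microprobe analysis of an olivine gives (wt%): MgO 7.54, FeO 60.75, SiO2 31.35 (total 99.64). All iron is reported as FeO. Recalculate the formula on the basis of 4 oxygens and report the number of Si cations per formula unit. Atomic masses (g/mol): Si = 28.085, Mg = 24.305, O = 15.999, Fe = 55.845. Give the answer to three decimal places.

1.005 Si apfu

MgO (M=40.304): mol = 0.18708; Mg = 0.18708, O = 0.18708.
FeO (M=71.844): mol = 0.84558; Fe = 0.84558, O = 0.84558.
SiO2 (M=60.083): mol = 0.52178; Si = 0.52178, O = 1.04356.
ΣO = 2.07622; factor = 4/ΣO = 1.92658.
Si apfu = 0.52178 × 1.92658 = 1.005.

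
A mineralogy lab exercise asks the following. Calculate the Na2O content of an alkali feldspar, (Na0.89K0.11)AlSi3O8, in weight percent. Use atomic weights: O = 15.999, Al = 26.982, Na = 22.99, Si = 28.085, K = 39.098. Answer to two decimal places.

M((Na0.89K0.11)AlSi3O8) = 263.991 g/mol; M(Na2O) = 61.979 g/mol.
Moles Na2O per formula unit = 0.89 Na ÷ 2 = 0.4450.
Na2O fraction = (0.4450 × 61.979) / 263.991 = 27.581/263.991 = 0.1045.

10.45 wt%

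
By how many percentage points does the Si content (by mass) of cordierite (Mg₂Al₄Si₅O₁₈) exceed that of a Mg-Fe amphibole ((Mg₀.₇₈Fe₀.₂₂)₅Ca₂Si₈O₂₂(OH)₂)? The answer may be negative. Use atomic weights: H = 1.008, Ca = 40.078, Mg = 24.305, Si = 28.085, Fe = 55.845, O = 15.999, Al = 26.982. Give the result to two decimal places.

Si in Mg₂Al₄Si₅O₁₈: molar mass 584.945 g/mol; 5×28.085 = 140.425 g → 24.01 wt%.
Si in (Mg₀.₇₈Fe₀.₂₂)₅Ca₂Si₈O₂₂(OH)₂: molar mass 847.047 g/mol; 8×28.085 = 224.680 g → 26.53 wt%.
Difference = 24.01 − 26.53 = -2.52 percentage points.

-2.52 percentage points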